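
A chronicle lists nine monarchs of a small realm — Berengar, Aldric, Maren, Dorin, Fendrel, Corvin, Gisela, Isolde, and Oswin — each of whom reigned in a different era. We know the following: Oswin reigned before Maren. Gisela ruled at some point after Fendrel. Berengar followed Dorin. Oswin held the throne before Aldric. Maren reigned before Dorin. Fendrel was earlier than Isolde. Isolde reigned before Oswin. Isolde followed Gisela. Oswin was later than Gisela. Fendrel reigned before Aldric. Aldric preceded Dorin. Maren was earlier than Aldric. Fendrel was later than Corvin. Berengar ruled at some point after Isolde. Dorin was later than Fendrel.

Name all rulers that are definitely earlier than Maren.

Directly stated before Maren: Oswin.
Corvin reaches Maren via Corvin → Fendrel → Isolde → Oswin → Maren.
Fendrel reaches Maren via Fendrel → Isolde → Oswin → Maren.
Gisela reaches Maren via Gisela → Oswin → Maren.
Likewise Isolde reaches Maren by chaining the stated constraints.
No chain forces Berengar (or any of the others) ahead of Maren.

Corvin, Fendrel, Gisela, Isolde, Oswin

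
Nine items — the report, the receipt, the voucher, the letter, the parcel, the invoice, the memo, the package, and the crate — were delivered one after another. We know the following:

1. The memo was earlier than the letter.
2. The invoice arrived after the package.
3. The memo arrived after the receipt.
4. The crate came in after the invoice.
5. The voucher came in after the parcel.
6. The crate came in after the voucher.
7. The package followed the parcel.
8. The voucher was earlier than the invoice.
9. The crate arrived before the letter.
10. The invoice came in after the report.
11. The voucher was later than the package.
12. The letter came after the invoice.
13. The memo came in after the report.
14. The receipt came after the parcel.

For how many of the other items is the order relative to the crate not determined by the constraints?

2

Forced before the crate: the invoice, the package, the parcel, the report, and the voucher; forced after the crate: the letter.
That leaves the memo and the receipt with no forced order relative to the crate — 2.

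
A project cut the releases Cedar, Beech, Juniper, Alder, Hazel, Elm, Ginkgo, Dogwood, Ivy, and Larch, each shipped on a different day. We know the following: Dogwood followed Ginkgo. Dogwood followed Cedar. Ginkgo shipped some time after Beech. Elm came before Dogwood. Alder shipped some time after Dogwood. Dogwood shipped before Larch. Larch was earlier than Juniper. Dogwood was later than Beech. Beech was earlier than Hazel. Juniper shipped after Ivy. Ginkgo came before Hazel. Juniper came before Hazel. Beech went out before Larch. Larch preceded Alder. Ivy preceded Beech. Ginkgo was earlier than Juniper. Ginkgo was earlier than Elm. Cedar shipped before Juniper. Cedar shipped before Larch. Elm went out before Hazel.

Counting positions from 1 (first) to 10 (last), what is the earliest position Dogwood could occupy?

6

Beech, Cedar, Elm, Ginkgo, and Ivy must all come before Dogwood — 5 forced predecessors.
Nothing else is forced ahead of Dogwood, so its earliest slot is position 5 + 1 = 6.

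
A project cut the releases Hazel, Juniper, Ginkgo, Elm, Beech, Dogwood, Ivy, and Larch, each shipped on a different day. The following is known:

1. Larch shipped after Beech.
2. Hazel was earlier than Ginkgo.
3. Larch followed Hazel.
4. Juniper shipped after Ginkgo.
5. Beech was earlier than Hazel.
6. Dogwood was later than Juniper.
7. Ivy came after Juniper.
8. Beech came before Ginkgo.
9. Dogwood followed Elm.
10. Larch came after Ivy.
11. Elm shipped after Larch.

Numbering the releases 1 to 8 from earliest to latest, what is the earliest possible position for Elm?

7

Beech, Ginkgo, Hazel, Ivy, Juniper, and Larch must all come before Elm — 6 forced predecessors.
Nothing else is forced ahead of Elm, so its earliest slot is position 6 + 1 = 7.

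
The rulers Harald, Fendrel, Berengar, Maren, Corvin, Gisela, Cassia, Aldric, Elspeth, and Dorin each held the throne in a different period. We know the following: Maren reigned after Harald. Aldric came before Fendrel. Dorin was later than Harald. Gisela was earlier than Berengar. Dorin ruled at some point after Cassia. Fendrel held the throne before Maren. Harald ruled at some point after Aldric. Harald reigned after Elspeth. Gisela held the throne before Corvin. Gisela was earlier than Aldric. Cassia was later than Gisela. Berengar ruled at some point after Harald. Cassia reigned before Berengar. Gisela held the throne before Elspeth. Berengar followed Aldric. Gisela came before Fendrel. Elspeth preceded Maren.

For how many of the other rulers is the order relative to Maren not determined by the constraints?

4

Forced before Maren: Aldric, Elspeth, Fendrel, Gisela, and Harald.
That leaves Berengar, Cassia, Corvin, and Dorin with no forced order relative to Maren — 4.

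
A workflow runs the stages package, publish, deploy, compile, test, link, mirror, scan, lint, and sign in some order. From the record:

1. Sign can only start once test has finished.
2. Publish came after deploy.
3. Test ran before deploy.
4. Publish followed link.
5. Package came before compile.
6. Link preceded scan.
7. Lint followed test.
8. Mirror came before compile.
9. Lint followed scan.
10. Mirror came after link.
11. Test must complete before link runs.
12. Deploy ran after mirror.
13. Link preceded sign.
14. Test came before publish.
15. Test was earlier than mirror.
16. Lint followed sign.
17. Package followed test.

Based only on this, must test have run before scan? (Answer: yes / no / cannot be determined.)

yes

Chain the constraints: test → link → scan. Each link is directly stated, so test comes before scan.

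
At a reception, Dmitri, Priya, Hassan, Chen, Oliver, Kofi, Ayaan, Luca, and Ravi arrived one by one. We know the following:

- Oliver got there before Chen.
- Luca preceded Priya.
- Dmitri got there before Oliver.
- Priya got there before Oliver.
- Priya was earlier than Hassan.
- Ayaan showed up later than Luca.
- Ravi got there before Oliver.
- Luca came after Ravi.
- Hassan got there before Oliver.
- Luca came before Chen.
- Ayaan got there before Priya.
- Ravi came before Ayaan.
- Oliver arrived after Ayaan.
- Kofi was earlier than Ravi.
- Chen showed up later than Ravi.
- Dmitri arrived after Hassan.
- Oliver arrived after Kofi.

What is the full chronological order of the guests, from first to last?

The constraints fix every adjacent pair, so only one ordering works:
Kofi → Ravi → Luca → Ayaan → Priya → Hassan → Dmitri → Oliver → Chen.

Kofi, Ravi, Luca, Ayaan, Priya, Hassan, Dmitri, Oliver, Chen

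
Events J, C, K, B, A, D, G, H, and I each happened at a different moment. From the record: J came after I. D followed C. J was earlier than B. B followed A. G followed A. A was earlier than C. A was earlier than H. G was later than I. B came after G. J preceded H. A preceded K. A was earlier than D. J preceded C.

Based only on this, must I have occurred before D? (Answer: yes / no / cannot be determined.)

Chain the constraints: I → J → C → D. Each link is directly stated, so I comes before D.

yes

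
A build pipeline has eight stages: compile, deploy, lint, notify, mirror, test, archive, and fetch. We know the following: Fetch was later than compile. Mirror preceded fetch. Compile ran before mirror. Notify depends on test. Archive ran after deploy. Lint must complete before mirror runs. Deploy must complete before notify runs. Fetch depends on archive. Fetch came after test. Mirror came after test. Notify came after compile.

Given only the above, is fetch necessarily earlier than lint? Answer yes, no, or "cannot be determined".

no

Tracing the constraints gives lint → mirror → fetch, so lint must come before fetch.
That means fetch cannot be before lint.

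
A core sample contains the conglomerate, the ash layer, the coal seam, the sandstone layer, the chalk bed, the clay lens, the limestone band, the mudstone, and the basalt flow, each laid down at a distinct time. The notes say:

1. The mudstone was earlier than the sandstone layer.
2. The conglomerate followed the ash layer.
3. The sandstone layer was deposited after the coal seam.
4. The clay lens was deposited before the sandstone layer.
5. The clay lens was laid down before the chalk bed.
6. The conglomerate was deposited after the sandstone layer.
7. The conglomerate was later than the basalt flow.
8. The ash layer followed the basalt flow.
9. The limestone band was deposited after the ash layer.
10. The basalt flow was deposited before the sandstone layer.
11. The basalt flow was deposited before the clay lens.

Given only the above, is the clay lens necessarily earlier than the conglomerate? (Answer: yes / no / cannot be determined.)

yes

Chain the constraints: the clay lens → the sandstone layer → the conglomerate. Each link is directly stated, so the clay lens comes before the conglomerate.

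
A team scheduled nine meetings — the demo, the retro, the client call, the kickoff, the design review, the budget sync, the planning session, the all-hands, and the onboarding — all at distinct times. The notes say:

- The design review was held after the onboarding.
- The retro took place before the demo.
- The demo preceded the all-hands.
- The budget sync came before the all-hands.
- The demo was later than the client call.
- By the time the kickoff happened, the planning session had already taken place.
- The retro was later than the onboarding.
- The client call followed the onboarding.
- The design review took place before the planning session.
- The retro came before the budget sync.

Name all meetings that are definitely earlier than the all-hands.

Directly stated before the all-hands: the budget sync and the demo.
The client call reaches the all-hands via the client call → the demo → the all-hands.
The onboarding reaches the all-hands via the onboarding → the client call → the demo → the all-hands.
The retro reaches the all-hands via the retro → the budget sync → the all-hands.
No chain forces the design review (or any of the others) ahead of the all-hands.

the budget sync, the client call, the demo, the onboarding, the retro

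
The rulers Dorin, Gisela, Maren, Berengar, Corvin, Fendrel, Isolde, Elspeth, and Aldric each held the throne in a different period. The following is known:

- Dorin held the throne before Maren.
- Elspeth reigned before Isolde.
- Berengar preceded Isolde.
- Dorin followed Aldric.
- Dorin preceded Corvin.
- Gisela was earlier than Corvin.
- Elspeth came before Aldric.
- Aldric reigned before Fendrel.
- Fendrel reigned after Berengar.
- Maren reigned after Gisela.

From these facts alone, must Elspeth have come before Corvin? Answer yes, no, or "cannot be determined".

yes

Chain the constraints: Elspeth → Aldric → Dorin → Corvin. Each link is directly stated, so Elspeth comes before Corvin.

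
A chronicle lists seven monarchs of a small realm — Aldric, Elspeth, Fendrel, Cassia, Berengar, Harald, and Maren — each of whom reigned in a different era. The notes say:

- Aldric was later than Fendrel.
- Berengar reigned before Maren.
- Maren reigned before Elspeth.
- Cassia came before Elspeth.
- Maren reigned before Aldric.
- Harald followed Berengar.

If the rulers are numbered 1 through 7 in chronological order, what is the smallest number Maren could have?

2

Berengar must come before Maren — 1 forced predecessor.
Nothing else is forced ahead of Maren, so their earliest slot is position 1 + 1 = 2.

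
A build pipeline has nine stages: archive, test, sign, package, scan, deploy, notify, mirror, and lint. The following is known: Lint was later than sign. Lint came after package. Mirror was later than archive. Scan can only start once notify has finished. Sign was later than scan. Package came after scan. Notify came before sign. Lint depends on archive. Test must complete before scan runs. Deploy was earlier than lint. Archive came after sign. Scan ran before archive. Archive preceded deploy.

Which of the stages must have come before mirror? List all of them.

Directly stated before mirror: archive.
Notify reaches mirror via notify → scan → archive → mirror.
Scan reaches mirror via scan → archive → mirror.
Sign reaches mirror via sign → archive → mirror.
Likewise test reaches mirror by chaining the stated constraints.
No chain forces package (or any of the others) ahead of mirror.

archive, notify, scan, sign, test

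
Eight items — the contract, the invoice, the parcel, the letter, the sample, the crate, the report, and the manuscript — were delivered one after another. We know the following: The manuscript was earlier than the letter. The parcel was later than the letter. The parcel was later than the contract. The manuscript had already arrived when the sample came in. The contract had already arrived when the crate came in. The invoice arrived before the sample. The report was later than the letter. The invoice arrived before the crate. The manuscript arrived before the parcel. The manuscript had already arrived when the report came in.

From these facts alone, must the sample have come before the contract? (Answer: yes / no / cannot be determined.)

No chain of stated constraints runs from the sample to the contract, and none runs from the contract to the sample either.
So the relative order of the sample and the contract is not fixed by the given facts.

cannot be determined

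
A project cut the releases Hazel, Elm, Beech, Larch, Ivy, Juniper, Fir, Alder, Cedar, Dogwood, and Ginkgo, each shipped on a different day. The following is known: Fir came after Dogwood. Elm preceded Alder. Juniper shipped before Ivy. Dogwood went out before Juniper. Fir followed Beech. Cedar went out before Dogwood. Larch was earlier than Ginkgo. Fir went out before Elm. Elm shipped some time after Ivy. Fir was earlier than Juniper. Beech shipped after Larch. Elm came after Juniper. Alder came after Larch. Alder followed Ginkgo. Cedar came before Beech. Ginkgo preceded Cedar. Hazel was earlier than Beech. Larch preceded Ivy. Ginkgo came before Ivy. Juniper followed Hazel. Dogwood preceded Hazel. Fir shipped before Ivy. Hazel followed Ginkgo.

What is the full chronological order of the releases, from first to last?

The constraints fix every adjacent pair, so only one ordering works:
Larch → Ginkgo → Cedar → Dogwood → Hazel → Beech → Fir → Juniper → Ivy → Elm → Alder.

Larch, Ginkgo, Cedar, Dogwood, Hazel, Beech, Fir, Juniper, Ivy, Elm, Alder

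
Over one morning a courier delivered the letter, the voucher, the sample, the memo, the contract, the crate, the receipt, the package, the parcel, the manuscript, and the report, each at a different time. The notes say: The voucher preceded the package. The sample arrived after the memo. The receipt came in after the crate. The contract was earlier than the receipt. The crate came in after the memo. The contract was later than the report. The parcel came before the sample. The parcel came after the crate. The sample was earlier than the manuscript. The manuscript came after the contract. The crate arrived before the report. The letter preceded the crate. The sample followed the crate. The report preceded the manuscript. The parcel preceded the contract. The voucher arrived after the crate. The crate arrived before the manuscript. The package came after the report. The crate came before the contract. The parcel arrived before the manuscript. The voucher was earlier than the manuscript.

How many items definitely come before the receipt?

6

Directly stated before the receipt: the contract and the crate.
The letter reaches the receipt via the letter → the crate → the receipt.
The memo reaches the receipt via the memo → the crate → the receipt.
The parcel reaches the receipt via the parcel → the contract → the receipt.
Likewise the report reaches the receipt by chaining the stated constraints.
No chain forces the voucher (or any of the others) ahead of the receipt.
That's the contract, the crate, the letter, the memo, the parcel, and the report — 6 in all.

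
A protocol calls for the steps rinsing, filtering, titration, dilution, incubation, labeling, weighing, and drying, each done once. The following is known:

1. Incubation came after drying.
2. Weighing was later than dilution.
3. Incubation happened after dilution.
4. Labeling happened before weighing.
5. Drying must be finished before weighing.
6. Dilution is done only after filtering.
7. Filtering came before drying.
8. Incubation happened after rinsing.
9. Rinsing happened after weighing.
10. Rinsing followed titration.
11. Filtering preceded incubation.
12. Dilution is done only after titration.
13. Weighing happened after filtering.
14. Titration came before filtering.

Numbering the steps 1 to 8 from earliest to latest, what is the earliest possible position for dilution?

Filtering and titration must both come before dilution — 2 forced predecessors.
Nothing else is forced ahead of dilution, so its earliest slot is position 2 + 1 = 3.

3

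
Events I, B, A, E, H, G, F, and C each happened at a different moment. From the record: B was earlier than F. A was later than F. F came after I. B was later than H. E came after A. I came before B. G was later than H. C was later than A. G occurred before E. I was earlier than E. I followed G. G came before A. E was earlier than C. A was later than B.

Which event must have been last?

C

Every other event has a chain of constraints placing it before C, so C is last.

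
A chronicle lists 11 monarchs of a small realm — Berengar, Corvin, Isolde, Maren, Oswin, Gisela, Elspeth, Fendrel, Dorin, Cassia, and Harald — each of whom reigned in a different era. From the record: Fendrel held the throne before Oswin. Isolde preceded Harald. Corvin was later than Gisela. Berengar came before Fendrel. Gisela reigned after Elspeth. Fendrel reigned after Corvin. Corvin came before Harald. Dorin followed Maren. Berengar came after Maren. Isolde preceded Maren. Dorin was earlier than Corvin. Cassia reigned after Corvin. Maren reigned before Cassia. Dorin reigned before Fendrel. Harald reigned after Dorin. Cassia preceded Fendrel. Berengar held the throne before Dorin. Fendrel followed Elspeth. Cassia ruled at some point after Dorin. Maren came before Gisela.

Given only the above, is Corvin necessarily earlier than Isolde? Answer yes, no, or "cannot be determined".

no

Tracing the constraints gives Isolde → Maren → Gisela → Corvin, so Isolde must come before Corvin.
That means Corvin cannot be before Isolde.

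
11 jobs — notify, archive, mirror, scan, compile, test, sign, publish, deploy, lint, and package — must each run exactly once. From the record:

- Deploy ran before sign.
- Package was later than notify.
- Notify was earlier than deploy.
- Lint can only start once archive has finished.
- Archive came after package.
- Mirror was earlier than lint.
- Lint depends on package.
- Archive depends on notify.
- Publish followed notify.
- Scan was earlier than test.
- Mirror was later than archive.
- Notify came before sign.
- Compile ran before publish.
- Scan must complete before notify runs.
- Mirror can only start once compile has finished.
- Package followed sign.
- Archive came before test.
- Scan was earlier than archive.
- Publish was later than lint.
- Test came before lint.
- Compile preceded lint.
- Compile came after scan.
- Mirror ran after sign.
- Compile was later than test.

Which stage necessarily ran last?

Every other stage has a chain of constraints placing it before publish, so publish is last.

publish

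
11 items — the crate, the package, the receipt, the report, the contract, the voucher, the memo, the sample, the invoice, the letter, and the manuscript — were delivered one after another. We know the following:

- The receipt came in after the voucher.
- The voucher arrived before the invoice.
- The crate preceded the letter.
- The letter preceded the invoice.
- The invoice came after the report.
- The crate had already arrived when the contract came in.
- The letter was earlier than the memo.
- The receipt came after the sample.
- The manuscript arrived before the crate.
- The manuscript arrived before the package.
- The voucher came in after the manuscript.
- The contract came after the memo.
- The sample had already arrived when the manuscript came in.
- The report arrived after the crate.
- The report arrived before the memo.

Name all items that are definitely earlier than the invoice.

the crate, the letter, the manuscript, the report, the sample, the voucher

Directly stated before the invoice: the letter, the report, and the voucher.
The crate reaches the invoice via the crate → the report → the invoice.
The manuscript reaches the invoice via the manuscript → the voucher → the invoice.
The sample reaches the invoice via the sample → the manuscript → the voucher → the invoice.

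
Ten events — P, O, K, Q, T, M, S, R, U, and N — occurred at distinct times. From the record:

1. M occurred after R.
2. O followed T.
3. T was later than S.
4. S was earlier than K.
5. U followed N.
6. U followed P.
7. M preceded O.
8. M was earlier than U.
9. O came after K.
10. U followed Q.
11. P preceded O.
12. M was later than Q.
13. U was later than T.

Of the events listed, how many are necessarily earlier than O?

7

Directly stated before O: K, M, P, and T.
Q reaches O via Q → M → O.
R reaches O via R → M → O.
S reaches O via S → K → O.
That's K, M, P, Q, R, S, and T — 7 in all.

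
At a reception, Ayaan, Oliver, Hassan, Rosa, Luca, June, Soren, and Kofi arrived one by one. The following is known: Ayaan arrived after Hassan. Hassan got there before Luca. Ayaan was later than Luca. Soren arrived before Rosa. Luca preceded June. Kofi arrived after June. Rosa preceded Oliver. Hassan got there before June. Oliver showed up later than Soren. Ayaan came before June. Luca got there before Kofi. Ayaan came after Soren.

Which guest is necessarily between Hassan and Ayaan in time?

Tracing the constraints gives Hassan → Luca → Ayaan, so Luca sits after Hassan and before Ayaan.
No other guest is forced both after Hassan and before Ayaan.

Luca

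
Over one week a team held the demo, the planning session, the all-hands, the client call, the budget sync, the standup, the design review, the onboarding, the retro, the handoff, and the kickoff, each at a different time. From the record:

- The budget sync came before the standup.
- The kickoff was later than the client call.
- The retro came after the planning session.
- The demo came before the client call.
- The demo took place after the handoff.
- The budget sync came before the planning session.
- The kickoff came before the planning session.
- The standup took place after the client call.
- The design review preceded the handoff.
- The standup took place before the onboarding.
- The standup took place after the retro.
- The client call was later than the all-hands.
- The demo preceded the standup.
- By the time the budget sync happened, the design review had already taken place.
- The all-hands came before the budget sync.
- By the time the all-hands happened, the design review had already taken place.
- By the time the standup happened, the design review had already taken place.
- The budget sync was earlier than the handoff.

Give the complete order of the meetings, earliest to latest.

the design review, the all-hands, the budget sync, the handoff, the demo, the client call, the kickoff, the planning session, the retro, the standup, the onboarding

The constraints fix every adjacent pair, so only one ordering works:
the design review → the all-hands → the budget sync → the handoff → the demo → the client call → the kickoff → the planning session → the retro → the standup → the onboarding.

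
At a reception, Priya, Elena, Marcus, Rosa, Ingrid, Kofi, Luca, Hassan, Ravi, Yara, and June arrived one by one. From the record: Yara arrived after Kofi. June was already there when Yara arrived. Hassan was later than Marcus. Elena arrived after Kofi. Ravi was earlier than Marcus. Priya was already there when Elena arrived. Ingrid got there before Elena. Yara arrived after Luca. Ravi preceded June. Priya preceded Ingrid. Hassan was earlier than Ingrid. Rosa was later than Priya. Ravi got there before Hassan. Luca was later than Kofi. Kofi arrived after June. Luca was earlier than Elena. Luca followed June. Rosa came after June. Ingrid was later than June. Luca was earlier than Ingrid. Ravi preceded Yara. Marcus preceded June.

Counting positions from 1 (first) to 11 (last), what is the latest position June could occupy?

5

June must come before Elena, Ingrid, Kofi, Luca, Rosa, and Yara — 6 guests forced after them.
Everything else can be placed before June in some valid order, so June can sit as late as position 11 − 6 = 5.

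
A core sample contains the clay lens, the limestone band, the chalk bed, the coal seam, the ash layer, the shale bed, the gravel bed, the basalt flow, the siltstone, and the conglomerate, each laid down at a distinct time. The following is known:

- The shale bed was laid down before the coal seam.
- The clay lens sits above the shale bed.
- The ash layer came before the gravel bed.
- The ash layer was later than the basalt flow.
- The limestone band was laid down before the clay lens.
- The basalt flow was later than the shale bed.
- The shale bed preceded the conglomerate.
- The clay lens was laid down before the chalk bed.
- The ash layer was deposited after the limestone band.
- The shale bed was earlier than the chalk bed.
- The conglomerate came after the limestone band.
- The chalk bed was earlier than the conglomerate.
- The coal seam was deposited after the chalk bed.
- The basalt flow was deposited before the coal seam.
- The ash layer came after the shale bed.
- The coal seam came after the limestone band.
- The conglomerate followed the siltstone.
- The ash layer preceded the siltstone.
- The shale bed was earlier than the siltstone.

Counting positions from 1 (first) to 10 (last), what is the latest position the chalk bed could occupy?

The chalk bed must come before the coal seam and the conglomerate — 2 layers forced after it.
Everything else can be placed before the chalk bed in some valid order, so the chalk bed can sit as late as position 10 − 2 = 8.

8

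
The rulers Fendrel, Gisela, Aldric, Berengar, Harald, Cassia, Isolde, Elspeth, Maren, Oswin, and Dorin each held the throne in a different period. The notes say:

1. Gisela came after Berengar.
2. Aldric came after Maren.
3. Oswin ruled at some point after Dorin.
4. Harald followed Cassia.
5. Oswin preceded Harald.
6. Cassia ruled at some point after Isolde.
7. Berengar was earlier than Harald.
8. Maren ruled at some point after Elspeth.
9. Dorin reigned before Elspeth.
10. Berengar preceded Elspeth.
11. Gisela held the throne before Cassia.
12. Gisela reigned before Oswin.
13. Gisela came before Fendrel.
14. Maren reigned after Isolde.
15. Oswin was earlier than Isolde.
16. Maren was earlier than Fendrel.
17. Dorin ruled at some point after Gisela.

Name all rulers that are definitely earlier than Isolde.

Berengar, Dorin, Gisela, Oswin

Directly stated before Isolde: Oswin.
Berengar reaches Isolde via Berengar → Gisela → Oswin → Isolde.
Dorin reaches Isolde via Dorin → Oswin → Isolde.
Gisela reaches Isolde via Gisela → Oswin → Isolde.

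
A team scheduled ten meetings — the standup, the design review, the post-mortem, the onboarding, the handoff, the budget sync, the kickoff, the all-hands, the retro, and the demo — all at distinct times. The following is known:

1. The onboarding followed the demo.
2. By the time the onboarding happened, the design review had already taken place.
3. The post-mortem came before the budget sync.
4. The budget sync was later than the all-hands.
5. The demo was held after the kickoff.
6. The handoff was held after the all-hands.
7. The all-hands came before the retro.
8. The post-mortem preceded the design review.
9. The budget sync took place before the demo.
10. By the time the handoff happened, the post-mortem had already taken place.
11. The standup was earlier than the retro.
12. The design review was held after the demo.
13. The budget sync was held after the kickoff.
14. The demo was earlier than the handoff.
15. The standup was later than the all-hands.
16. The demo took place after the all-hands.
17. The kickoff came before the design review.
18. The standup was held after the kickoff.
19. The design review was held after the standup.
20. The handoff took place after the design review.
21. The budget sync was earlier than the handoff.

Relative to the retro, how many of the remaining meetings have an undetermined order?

6

Forced before the retro: the all-hands, the kickoff, and the standup.
That leaves the budget sync, the demo, the design review, the handoff, the onboarding, and the post-mortem with no forced order relative to the retro — 6.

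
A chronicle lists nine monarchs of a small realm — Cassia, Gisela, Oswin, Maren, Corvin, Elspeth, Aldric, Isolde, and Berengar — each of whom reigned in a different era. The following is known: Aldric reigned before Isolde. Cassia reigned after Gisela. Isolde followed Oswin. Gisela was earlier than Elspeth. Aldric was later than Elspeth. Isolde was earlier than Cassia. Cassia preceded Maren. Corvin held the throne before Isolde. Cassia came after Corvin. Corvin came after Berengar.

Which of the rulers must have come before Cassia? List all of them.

Directly stated before Cassia: Corvin, Gisela, and Isolde.
Aldric reaches Cassia via Aldric → Isolde → Cassia.
Berengar reaches Cassia via Berengar → Corvin → Cassia.
Elspeth reaches Cassia via Elspeth → Aldric → Isolde → Cassia.
Likewise Oswin reaches Cassia by chaining the stated constraints.
No chain forces Maren ahead of Cassia.

Aldric, Berengar, Corvin, Elspeth, Gisela, Isolde, Oswin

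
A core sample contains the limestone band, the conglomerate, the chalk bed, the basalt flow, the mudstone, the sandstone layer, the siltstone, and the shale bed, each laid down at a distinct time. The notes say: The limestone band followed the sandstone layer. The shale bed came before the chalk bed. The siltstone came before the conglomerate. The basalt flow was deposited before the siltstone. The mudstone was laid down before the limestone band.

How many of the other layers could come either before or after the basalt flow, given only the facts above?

5

Forced after the basalt flow: the conglomerate and the siltstone.
That leaves the chalk bed, the limestone band, the mudstone, the sandstone layer, and the shale bed with no forced order relative to the basalt flow — 5.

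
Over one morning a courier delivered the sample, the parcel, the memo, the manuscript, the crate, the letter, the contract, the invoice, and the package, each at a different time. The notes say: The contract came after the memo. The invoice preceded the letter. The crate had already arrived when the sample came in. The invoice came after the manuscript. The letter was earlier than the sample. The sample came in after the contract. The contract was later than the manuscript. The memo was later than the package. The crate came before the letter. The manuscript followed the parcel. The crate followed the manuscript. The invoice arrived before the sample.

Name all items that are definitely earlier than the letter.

Directly stated before the letter: the crate and the invoice.
The manuscript reaches the letter via the manuscript → the crate → the letter.
The parcel reaches the letter via the parcel → the manuscript → the crate → the letter.
No chain forces the memo (or any of the others) ahead of the letter.

the crate, the invoice, the manuscript, the parcel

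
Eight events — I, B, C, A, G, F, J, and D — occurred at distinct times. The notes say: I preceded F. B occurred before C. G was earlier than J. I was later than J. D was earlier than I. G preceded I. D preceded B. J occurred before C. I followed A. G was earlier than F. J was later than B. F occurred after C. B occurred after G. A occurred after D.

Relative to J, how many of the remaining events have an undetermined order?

1

Forced before J: B, D, and G; forced after J: C, F, and I.
That leaves A with no forced order relative to J — 1.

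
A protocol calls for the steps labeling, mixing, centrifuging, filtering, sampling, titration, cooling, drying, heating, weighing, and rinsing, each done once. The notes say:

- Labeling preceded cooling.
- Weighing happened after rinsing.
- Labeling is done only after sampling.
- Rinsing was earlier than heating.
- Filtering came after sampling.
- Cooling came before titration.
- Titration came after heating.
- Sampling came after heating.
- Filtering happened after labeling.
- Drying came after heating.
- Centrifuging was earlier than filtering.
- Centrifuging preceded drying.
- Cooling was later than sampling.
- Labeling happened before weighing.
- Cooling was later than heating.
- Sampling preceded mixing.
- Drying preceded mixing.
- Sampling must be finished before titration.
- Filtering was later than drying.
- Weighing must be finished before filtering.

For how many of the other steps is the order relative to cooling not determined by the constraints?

5

Forced before cooling: heating, labeling, rinsing, and sampling; forced after cooling: titration.
That leaves centrifuging, drying, filtering, mixing, and weighing with no forced order relative to cooling — 5.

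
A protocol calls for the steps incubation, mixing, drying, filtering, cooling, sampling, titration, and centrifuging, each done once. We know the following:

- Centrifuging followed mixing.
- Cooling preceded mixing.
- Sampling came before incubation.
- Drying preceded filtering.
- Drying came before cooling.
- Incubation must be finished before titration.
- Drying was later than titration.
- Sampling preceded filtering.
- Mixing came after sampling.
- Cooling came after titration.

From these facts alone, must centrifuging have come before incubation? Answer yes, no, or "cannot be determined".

no

Tracing the constraints gives incubation → titration → cooling → mixing → centrifuging, so incubation must come before centrifuging.
That means centrifuging cannot be before incubation.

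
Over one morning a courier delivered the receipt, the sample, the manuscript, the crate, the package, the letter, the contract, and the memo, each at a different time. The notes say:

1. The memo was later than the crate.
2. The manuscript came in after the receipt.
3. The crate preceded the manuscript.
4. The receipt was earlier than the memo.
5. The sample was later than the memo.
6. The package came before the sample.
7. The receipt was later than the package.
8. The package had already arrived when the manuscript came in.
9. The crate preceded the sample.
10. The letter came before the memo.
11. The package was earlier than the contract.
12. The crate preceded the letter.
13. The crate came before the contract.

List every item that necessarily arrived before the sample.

Directly stated before the sample: the crate, the memo, and the package.
The letter reaches the sample via the letter → the memo → the sample.
The receipt reaches the sample via the receipt → the memo → the sample.
No chain forces the contract (or any of the others) ahead of the sample.

the crate, the letter, the memo, the package, the receipt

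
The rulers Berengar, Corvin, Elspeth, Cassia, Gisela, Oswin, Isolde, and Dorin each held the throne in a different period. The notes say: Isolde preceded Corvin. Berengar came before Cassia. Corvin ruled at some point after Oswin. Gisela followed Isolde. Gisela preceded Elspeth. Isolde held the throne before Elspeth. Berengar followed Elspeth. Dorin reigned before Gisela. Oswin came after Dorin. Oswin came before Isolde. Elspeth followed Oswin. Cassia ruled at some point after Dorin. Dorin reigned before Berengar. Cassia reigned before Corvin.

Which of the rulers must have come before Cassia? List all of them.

Directly stated before Cassia: Berengar and Dorin.
Elspeth reaches Cassia via Elspeth → Berengar → Cassia.
Gisela reaches Cassia via Gisela → Elspeth → Berengar → Cassia.
Isolde reaches Cassia via Isolde → Elspeth → Berengar → Cassia.
Likewise Oswin reaches Cassia by chaining the stated constraints.
No chain forces Corvin ahead of Cassia.

Berengar, Dorin, Elspeth, Gisela, Isolde, Oswin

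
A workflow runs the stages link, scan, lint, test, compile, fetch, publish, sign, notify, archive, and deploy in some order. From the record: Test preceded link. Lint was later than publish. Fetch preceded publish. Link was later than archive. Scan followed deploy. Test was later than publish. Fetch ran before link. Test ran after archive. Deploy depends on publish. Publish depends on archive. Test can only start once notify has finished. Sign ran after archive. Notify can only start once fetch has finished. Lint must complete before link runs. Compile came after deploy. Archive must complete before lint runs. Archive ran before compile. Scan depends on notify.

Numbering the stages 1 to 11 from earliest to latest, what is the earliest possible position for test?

5

Archive, fetch, notify, and publish must all come before test — 4 forced predecessors.
Nothing else is forced ahead of test, so its earliest slot is position 4 + 1 = 5.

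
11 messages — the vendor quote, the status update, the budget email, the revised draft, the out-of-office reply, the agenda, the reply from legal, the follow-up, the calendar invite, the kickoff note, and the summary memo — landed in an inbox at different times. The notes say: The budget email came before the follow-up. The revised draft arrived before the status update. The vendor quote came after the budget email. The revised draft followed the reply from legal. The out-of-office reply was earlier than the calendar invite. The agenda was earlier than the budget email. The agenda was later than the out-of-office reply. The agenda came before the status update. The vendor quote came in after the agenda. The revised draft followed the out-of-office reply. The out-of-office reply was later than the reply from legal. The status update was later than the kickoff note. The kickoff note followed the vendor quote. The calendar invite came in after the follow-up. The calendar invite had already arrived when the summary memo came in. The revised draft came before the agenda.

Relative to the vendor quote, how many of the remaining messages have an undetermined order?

Forced before the vendor quote: the agenda, the budget email, the out-of-office reply, the reply from legal, and the revised draft; forced after the vendor quote: the kickoff note and the status update.
That leaves the calendar invite, the follow-up, and the summary memo with no forced order relative to the vendor quote — 3.

3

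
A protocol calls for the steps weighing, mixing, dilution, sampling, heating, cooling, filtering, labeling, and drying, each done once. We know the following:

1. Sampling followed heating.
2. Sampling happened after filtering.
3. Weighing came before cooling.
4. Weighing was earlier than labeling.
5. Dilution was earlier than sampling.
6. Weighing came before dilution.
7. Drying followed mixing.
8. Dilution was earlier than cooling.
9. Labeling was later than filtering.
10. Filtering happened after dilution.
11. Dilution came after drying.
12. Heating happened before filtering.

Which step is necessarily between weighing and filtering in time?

dilution

Tracing the constraints gives weighing → dilution → filtering, so dilution sits after weighing and before filtering.
No other step is forced both after weighing and before filtering.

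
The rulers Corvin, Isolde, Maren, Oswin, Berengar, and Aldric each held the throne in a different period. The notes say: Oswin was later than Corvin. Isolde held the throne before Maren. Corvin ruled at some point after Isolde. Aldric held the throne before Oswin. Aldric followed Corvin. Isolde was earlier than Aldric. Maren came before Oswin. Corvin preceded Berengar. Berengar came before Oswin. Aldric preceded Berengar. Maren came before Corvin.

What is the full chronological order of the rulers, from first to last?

The constraints fix every adjacent pair, so only one ordering works:
Isolde → Maren → Corvin → Aldric → Berengar → Oswin.

Isolde, Maren, Corvin, Aldric, Berengar, Oswin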